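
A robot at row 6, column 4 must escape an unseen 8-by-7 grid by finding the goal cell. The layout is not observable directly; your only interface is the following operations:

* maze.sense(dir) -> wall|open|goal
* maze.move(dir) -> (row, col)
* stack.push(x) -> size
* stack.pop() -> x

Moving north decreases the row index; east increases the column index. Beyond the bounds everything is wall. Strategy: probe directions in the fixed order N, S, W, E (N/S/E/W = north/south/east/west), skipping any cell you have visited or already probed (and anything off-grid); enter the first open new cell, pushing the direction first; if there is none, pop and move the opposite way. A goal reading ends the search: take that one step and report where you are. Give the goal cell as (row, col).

>> maze.sense(dir→north)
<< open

>> stack.push(x→north)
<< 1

>> maze.move(dir→north)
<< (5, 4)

>> maze.sense(dir→north)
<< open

>> stack.push(x→north)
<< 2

>> maze.move(dir→north)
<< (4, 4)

>> maze.sense(dir→north)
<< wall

>> maze.sense(dir→west)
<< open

>> stack.push(x→west)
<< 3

>> maze.move(dir→west)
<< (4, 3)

>> maze.sense(dir→north)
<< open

>> stack.push(x→north)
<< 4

>> maze.move(dir→north)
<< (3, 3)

>> maze.sense(dir→north)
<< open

>> stack.push(x→north)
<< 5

>> maze.move(dir→north)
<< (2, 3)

>> maze.sense(dir→north)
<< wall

>> maze.sense(dir→west)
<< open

>> stack.push(x→west)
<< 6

>> maze.move(dir→west)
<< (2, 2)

>> maze.sense(dir→north)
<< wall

>> maze.sense(dir→south)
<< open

>> stack.push(x→south)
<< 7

>> maze.move(dir→south)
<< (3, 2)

>> maze.sense(dir→south)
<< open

>> stack.push(x→south)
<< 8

>> maze.move(dir→south)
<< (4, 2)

>> maze.sense(dir→south)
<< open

>> stack.push(x→south)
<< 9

>> maze.move(dir→south)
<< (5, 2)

>> maze.sense(dir→south)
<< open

>> stack.push(x→south)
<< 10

>> maze.move(dir→south)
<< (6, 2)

>> maze.sense(dir→south)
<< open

>> stack.push(x→south)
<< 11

>> maze.move(dir→south)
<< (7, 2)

>> maze.sense(dir→west)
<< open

>> stack.push(x→west)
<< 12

>> maze.move(dir→west)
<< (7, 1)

>> maze.sense(dir→north)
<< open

>> stack.push(x→north)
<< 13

>> maze.move(dir→north)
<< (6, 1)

>> maze.sense(dir→north)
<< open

>> stack.push(x→north)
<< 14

>> maze.move(dir→north)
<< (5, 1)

>> maze.sense(dir→north)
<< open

>> stack.push(x→north)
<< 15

>> maze.move(dir→north)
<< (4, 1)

>> maze.sense(dir→north)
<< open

>> stack.push(x→north)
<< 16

>> maze.move(dir→north)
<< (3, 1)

>> maze.sense(dir→north)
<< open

>> stack.push(x→north)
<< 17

>> maze.move(dir→north)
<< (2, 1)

>> maze.sense(dir→north)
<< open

>> stack.push(x→north)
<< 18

>> maze.move(dir→north)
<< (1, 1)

>> maze.sense(dir→north)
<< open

>> stack.push(x→north)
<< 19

>> maze.move(dir→north)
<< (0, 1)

>> maze.sense(dir→west)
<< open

>> stack.push(x→west)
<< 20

>> maze.move(dir→west)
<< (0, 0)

>> maze.sense(dir→south)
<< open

>> stack.push(x→south)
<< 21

>> maze.move(dir→south)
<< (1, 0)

>> maze.sense(dir→south)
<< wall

>> stack.pop()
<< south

>> maze.move(dir→north)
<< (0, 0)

>> stack.pop()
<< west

>> maze.move(dir→east)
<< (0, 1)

>> maze.sense(dir→east)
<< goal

>> maze.move(dir→east)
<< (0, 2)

Answer: (0, 2)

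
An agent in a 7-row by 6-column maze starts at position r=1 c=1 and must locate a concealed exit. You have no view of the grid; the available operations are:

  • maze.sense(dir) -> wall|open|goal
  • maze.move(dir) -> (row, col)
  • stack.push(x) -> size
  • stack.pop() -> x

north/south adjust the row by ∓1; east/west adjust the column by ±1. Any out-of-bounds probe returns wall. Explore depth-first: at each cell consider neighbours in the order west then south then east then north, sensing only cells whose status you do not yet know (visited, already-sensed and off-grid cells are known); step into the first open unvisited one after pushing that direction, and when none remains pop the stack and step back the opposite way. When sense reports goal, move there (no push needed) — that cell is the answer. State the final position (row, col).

Step: maze.sense[dir→west]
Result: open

Step: stack.push[x→west]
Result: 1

Step: maze.move[dir→west]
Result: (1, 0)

Step: maze.sense[dir→south]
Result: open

Step: stack.push[x→south]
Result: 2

Step: maze.move[dir→south]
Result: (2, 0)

Step: maze.sense[dir→south]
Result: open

Step: stack.push[x→south]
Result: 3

Step: maze.move[dir→south]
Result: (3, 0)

Step: maze.sense[dir→south]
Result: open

Step: stack.push[x→south]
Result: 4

Step: maze.move[dir→south]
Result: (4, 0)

Step: maze.sense[dir→south]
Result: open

Step: stack.push[x→south]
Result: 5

Step: maze.move[dir→south]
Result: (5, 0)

Step: maze.sense[dir→south]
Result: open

Step: stack.push[x→south]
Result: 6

Step: maze.move[dir→south]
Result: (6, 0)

Step: maze.sense[dir→east]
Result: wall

Step: stack.pop[]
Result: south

Step: maze.move[dir→north]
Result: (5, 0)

Step: maze.sense[dir→east]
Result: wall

Step: stack.pop[]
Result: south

Step: maze.move[dir→north]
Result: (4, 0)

Step: maze.sense[dir→east]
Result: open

Step: stack.push[x→east]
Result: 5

Step: maze.move[dir→east]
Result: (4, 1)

Step: maze.sense[dir→east]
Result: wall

Step: maze.sense[dir→north]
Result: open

Step: stack.push[x→north]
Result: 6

Step: maze.move[dir→north]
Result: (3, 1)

Step: maze.sense[dir→east]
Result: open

Step: stack.push[x→east]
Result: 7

Step: maze.move[dir→east]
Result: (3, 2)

Step: maze.sense[dir→east]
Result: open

Step: stack.push[x→east]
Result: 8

Step: maze.move[dir→east]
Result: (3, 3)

Step: maze.sense[dir→south]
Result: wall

Step: maze.sense[dir→east]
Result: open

Step: stack.push[x→east]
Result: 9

Step: maze.move[dir→east]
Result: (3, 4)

Step: maze.sense[dir→south]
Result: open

Step: stack.push[x→south]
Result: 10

Step: maze.move[dir→south]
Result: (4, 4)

Step: maze.sense[dir→south]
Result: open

Step: stack.push[x→south]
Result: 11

Step: maze.move[dir→south]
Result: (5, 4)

Step: maze.sense[dir→west]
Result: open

Step: stack.push[x→west]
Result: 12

Step: maze.move[dir→west]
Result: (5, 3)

Step: maze.sense[dir→west]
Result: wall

Step: maze.sense[dir→south]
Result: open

Step: stack.push[x→south]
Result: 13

Step: maze.move[dir→south]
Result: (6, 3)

Step: maze.sense[dir→west]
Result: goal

Step: maze.move[dir→west]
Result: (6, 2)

Answer: (6, 2)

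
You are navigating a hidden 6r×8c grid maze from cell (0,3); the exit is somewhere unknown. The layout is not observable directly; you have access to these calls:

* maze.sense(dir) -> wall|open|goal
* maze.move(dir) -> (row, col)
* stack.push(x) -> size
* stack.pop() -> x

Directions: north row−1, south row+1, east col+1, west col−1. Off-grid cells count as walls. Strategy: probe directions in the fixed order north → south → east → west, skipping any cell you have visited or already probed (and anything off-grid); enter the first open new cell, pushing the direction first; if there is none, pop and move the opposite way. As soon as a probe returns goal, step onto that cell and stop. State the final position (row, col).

;; 1. sense(dir=south) => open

;; 2. push(x=south) => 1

;; 3. move(dir=south) => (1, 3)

;; 4. sense(dir=south) => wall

;; 5. sense(dir=east) => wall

;; 6. sense(dir=west) => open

;; 7. push(x=west) => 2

;; 8. move(dir=west) => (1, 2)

;; 9. sense(dir=north) => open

;; 10. push(x=north) => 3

;; 11. move(dir=north) => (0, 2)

;; 12. sense(dir=west) => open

;; 13. push(x=west) => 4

;; 14. move(dir=west) => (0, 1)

;; 15. sense(dir=south) => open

;; 16. push(x=south) => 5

;; 17. move(dir=south) => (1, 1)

;; 18. sense(dir=south) => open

;; 19. push(x=south) => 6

;; 20. move(dir=south) => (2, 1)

;; 21. sense(dir=south) => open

;; 22. push(x=south) => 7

;; 23. move(dir=south) => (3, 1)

;; 24. sense(dir=south) => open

;; 25. push(x=south) => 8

;; 26. move(dir=south) => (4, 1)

;; 27. sense(dir=south) => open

;; 28. push(x=south) => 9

;; 29. move(dir=south) => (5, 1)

;; 30. sense(dir=east) => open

;; 31. push(x=east) => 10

;; 32. move(dir=east) => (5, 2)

;; 33. sense(dir=north) => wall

;; 34. sense(dir=east) => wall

;; 35. pop() => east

;; 36. move(dir=west) => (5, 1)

;; 37. sense(dir=west) => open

;; 38. push(x=west) => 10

;; 39. move(dir=west) => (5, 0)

;; 40. sense(dir=north) => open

;; 41. push(x=north) => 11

;; 42. move(dir=north) => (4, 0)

;; 43. sense(dir=north) => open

;; 44. push(x=north) => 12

;; 45. move(dir=north) => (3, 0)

;; 46. sense(dir=north) => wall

;; 47. pop() => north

;; 48. move(dir=south) => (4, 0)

;; 49. pop() => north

;; 50. move(dir=south) => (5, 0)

;; 51. pop() => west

;; 52. move(dir=east) => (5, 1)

;; 53. pop() => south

;; 54. move(dir=north) => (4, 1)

;; 55. pop() => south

;; 56. move(dir=north) => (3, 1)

;; 57. sense(dir=east) => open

;; 58. push(x=east) => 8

;; 59. move(dir=east) => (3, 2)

;; 60. sense(dir=north) => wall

;; 61. sense(dir=east) => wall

;; 62. pop() => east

;; 63. move(dir=west) => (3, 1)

;; 64. pop() => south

;; 65. move(dir=north) => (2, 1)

;; 66. pop() => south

;; 67. move(dir=north) => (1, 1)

;; 68. sense(dir=west) => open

;; 69. push(x=west) => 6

;; 70. move(dir=west) => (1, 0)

;; 71. sense(dir=north) => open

;; 72. push(x=north) => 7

;; 73. move(dir=north) => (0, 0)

;; 74. pop() => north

;; 75. move(dir=south) => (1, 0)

;; 76. pop() => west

;; 77. move(dir=east) => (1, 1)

;; 78. pop() => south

;; 79. move(dir=north) => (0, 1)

;; 80. pop() => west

;; 81. move(dir=east) => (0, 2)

;; 82. pop() => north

;; 83. move(dir=south) => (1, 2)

;; 84. pop() => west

;; 85. move(dir=east) => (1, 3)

;; 86. pop() => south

;; 87. move(dir=north) => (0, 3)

;; 88. sense(dir=east) => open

;; 89. push(x=east) => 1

;; 90. move(dir=east) => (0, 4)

;; 91. sense(dir=east) => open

;; 92. push(x=east) => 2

;; 93. move(dir=east) => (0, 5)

;; 94. sense(dir=south) => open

;; 95. push(x=south) => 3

;; 96. move(dir=south) => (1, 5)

;; 97. sense(dir=south) => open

;; 98. push(x=south) => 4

;; 99. move(dir=south) => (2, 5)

;; 100. sense(dir=south) => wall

;; 101. sense(dir=east) => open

;; 102. push(x=east) => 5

;; 103. move(dir=east) => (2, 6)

;; 104. sense(dir=north) => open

;; 105. push(x=north) => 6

;; 106. move(dir=north) => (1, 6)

;; 107. sense(dir=north) => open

;; 108. push(x=north) => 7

;; 109. move(dir=north) => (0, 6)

;; 110. sense(dir=east) => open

;; 111. push(x=east) => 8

;; 112. move(dir=east) => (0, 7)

;; 113. sense(dir=south) => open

;; 114. push(x=south) => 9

;; 115. move(dir=south) => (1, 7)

;; 116. sense(dir=south) => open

;; 117. push(x=south) => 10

;; 118. move(dir=south) => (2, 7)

;; 119. sense(dir=south) => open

;; 120. push(x=south) => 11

;; 121. move(dir=south) => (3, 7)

;; 122. sense(dir=south) => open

;; 123. push(x=south) => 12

;; 124. move(dir=south) => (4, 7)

;; 125. sense(dir=south) => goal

;; 126. move(dir=south) => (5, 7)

Answer: (5, 7)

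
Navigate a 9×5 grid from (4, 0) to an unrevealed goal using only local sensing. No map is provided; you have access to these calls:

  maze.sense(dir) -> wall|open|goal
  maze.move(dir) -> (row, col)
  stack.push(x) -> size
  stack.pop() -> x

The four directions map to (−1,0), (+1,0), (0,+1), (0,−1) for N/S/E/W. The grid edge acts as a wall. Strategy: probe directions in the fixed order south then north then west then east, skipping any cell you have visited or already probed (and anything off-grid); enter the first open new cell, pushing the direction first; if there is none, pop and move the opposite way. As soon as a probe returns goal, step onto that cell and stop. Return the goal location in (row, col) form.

;; maze.sense(dir='south') => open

;; stack.push(x='south') => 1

;; maze.move(dir='south') => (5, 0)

;; maze.sense(dir='south') => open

;; stack.push(x='south') => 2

;; maze.move(dir='south') => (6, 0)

;; maze.sense(dir='south') => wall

;; maze.sense(dir='east') => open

;; stack.push(x='east') => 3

;; maze.move(dir='east') => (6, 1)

;; maze.sense(dir='south') => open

;; stack.push(x='south') => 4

;; maze.move(dir='south') => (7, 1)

;; maze.sense(dir='south') => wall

;; maze.sense(dir='east') => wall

;; stack.pop() => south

;; maze.move(dir='north') => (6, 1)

;; maze.sense(dir='north') => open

;; stack.push(x='north') => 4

;; maze.move(dir='north') => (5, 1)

;; maze.sense(dir='north') => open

;; stack.push(x='north') => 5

;; maze.move(dir='north') => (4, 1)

;; maze.sense(dir='north') => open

;; stack.push(x='north') => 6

;; maze.move(dir='north') => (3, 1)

;; maze.sense(dir='north') => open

;; stack.push(x='north') => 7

;; maze.move(dir='north') => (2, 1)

;; maze.sense(dir='north') => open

;; stack.push(x='north') => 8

;; maze.move(dir='north') => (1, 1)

;; maze.sense(dir='north') => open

;; stack.push(x='north') => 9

;; maze.move(dir='north') => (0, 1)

;; maze.sense(dir='west') => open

;; stack.push(x='west') => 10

;; maze.move(dir='west') => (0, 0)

;; maze.sense(dir='south') => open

;; stack.push(x='south') => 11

;; maze.move(dir='south') => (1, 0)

;; maze.sense(dir='south') => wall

;; stack.pop() => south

;; maze.move(dir='north') => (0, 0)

;; stack.pop() => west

;; maze.move(dir='east') => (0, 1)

;; maze.sense(dir='east') => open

;; stack.push(x='east') => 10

;; maze.move(dir='east') => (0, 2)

;; maze.sense(dir='south') => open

;; stack.push(x='south') => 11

;; maze.move(dir='south') => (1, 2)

;; maze.sense(dir='south') => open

;; stack.push(x='south') => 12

;; maze.move(dir='south') => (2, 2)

;; maze.sense(dir='south') => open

;; stack.push(x='south') => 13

;; maze.move(dir='south') => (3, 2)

;; maze.sense(dir='south') => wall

;; maze.sense(dir='east') => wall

;; stack.pop() => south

;; maze.move(dir='north') => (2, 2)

;; maze.sense(dir='east') => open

;; stack.push(x='east') => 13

;; maze.move(dir='east') => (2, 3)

;; maze.sense(dir='north') => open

;; stack.push(x='north') => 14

;; maze.move(dir='north') => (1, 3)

;; maze.sense(dir='north') => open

;; stack.push(x='north') => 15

;; maze.move(dir='north') => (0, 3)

;; maze.sense(dir='east') => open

;; stack.push(x='east') => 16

;; maze.move(dir='east') => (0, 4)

;; maze.sense(dir='south') => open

;; stack.push(x='south') => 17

;; maze.move(dir='south') => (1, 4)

;; maze.sense(dir='south') => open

;; stack.push(x='south') => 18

;; maze.move(dir='south') => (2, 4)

;; maze.sense(dir='south') => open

;; stack.push(x='south') => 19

;; maze.move(dir='south') => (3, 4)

;; maze.sense(dir='south') => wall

;; stack.pop() => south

;; maze.move(dir='north') => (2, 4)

;; stack.pop() => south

;; maze.move(dir='north') => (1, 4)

;; stack.pop() => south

;; maze.move(dir='north') => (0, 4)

;; stack.pop() => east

;; maze.move(dir='west') => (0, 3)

;; stack.pop() => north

;; maze.move(dir='south') => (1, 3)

;; stack.pop() => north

;; maze.move(dir='south') => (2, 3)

;; stack.pop() => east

;; maze.move(dir='west') => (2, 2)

;; stack.pop() => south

;; maze.move(dir='north') => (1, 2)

;; stack.pop() => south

;; maze.move(dir='north') => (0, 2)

;; stack.pop() => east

;; maze.move(dir='west') => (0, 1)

;; stack.pop() => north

;; maze.move(dir='south') => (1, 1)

;; stack.pop() => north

;; maze.move(dir='south') => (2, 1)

;; stack.pop() => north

;; maze.move(dir='south') => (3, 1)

;; maze.sense(dir='west') => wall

;; stack.pop() => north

;; maze.move(dir='south') => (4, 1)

;; stack.pop() => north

;; maze.move(dir='south') => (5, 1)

;; maze.sense(dir='east') => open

;; stack.push(x='east') => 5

;; maze.move(dir='east') => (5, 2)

;; maze.sense(dir='south') => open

;; stack.push(x='south') => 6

;; maze.move(dir='south') => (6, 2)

;; maze.sense(dir='east') => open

;; stack.push(x='east') => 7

;; maze.move(dir='east') => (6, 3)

;; maze.sense(dir='south') => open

;; stack.push(x='south') => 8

;; maze.move(dir='south') => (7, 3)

;; maze.sense(dir='south') => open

;; stack.push(x='south') => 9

;; maze.move(dir='south') => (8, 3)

;; maze.sense(dir='west') => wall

;; maze.sense(dir='east') => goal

;; maze.move(dir='east') => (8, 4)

Answer: (8, 4)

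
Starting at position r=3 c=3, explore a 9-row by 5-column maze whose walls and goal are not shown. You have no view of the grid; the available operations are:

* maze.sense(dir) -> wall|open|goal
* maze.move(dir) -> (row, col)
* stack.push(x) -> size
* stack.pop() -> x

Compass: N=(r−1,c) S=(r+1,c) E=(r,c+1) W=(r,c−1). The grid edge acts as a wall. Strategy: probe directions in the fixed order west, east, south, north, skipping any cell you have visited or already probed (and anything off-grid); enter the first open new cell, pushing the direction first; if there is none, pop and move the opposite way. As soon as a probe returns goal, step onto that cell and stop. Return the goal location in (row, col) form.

// maze.sense(dir=west) => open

// stack.push(x=west) => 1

// maze.move(dir=west) => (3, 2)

// maze.sense(dir=west) => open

// stack.push(x=west) => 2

// maze.move(dir=west) => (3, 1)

// maze.sense(dir=west) => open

// stack.push(x=west) => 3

// maze.move(dir=west) => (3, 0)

// maze.sense(dir=south) => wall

// maze.sense(dir=north) => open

// stack.push(x=north) => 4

// maze.move(dir=north) => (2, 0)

// maze.sense(dir=east) => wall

// maze.sense(dir=north) => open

// stack.push(x=north) => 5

// maze.move(dir=north) => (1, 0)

// maze.sense(dir=east) => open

// stack.push(x=east) => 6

// maze.move(dir=east) => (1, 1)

// maze.sense(dir=east) => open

// stack.push(x=east) => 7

// maze.move(dir=east) => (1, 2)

// maze.sense(dir=east) => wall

// maze.sense(dir=south) => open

// stack.push(x=south) => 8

// maze.move(dir=south) => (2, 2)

// maze.sense(dir=east) => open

// stack.push(x=east) => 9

// maze.move(dir=east) => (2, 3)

// maze.sense(dir=east) => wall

// stack.pop() => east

// maze.move(dir=west) => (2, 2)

// stack.pop() => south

// maze.move(dir=north) => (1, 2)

// maze.sense(dir=north) => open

// stack.push(x=north) => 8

// maze.move(dir=north) => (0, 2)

// maze.sense(dir=west) => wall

// maze.sense(dir=east) => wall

// stack.pop() => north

// maze.move(dir=south) => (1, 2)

// stack.pop() => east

// maze.move(dir=west) => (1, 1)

// stack.pop() => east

// maze.move(dir=west) => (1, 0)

// maze.sense(dir=north) => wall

// stack.pop() => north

// maze.move(dir=south) => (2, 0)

// stack.pop() => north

// maze.move(dir=south) => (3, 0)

// stack.pop() => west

// maze.move(dir=east) => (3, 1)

// maze.sense(dir=south) => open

// stack.push(x=south) => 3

// maze.move(dir=south) => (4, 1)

// maze.sense(dir=east) => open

// stack.push(x=east) => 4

// maze.move(dir=east) => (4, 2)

// maze.sense(dir=east) => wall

// maze.sense(dir=south) => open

// stack.push(x=south) => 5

// maze.move(dir=south) => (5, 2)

// maze.sense(dir=west) => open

// stack.push(x=west) => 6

// maze.move(dir=west) => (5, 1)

// maze.sense(dir=west) => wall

// maze.sense(dir=south) => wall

// stack.pop() => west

// maze.move(dir=east) => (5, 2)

// maze.sense(dir=east) => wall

// maze.sense(dir=south) => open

// stack.push(x=south) => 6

// maze.move(dir=south) => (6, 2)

// maze.sense(dir=east) => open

// stack.push(x=east) => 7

// maze.move(dir=east) => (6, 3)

// maze.sense(dir=east) => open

// stack.push(x=east) => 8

// maze.move(dir=east) => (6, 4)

// maze.sense(dir=south) => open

// stack.push(x=south) => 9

// maze.move(dir=south) => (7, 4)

// maze.sense(dir=west) => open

// stack.push(x=west) => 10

// maze.move(dir=west) => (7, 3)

// maze.sense(dir=west) => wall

// maze.sense(dir=south) => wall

// stack.pop() => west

// maze.move(dir=east) => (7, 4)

// maze.sense(dir=south) => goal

// maze.move(dir=south) => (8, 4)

Answer: (8, 4)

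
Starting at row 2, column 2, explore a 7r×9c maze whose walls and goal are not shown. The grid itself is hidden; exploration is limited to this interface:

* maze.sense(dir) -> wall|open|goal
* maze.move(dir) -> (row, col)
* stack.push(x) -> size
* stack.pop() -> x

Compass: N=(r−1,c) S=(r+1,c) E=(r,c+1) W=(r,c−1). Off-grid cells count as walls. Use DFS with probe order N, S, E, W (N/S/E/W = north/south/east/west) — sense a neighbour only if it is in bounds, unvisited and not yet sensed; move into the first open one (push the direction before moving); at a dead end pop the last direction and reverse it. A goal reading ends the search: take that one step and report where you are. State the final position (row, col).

Action: maze.sense[dir=north]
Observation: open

Action: stack.push[x=north]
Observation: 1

Action: maze.move[dir=north]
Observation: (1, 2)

Action: maze.sense[dir=north]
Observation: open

Action: stack.push[x=north]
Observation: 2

Action: maze.move[dir=north]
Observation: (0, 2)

Action: maze.sense[dir=east]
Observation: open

Action: stack.push[x=east]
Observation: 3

Action: maze.move[dir=east]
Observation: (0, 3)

Action: maze.sense[dir=south]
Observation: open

Action: stack.push[x=south]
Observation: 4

Action: maze.move[dir=south]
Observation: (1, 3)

Action: maze.sense[dir=south]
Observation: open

Action: stack.push[x=south]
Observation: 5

Action: maze.move[dir=south]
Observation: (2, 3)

Action: maze.sense[dir=south]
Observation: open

Action: stack.push[x=south]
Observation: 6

Action: maze.move[dir=south]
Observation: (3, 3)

Action: maze.sense[dir=south]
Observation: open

Action: stack.push[x=south]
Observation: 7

Action: maze.move[dir=south]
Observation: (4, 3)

Action: maze.sense[dir=south]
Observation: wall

Action: maze.sense[dir=east]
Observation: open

Action: stack.push[x=east]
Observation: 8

Action: maze.move[dir=east]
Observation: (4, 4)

Action: maze.sense[dir=north]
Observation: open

Action: stack.push[x=north]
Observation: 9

Action: maze.move[dir=north]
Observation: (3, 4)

Action: maze.sense[dir=north]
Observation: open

Action: stack.push[x=north]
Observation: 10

Action: maze.move[dir=north]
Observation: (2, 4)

Action: maze.sense[dir=north]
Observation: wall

Action: maze.sense[dir=east]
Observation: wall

Action: stack.pop[]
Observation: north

Action: maze.move[dir=south]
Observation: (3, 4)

Action: maze.sense[dir=east]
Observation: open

Action: stack.push[x=east]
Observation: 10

Action: maze.move[dir=east]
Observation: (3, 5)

Action: maze.sense[dir=south]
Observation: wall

Action: maze.sense[dir=east]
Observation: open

Action: stack.push[x=east]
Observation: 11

Action: maze.move[dir=east]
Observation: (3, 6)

Action: maze.sense[dir=north]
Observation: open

Action: stack.push[x=north]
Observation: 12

Action: maze.move[dir=north]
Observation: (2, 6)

Action: maze.sense[dir=north]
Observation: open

Action: stack.push[x=north]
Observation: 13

Action: maze.move[dir=north]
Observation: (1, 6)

Action: maze.sense[dir=north]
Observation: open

Action: stack.push[x=north]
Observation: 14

Action: maze.move[dir=north]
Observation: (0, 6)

Action: maze.sense[dir=east]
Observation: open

Action: stack.push[x=east]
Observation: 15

Action: maze.move[dir=east]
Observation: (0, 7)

Action: maze.sense[dir=south]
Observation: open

Action: stack.push[x=south]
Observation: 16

Action: maze.move[dir=south]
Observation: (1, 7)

Action: maze.sense[dir=south]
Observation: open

Action: stack.push[x=south]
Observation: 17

Action: maze.move[dir=south]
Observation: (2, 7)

Action: maze.sense[dir=south]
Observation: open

Action: stack.push[x=south]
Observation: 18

Action: maze.move[dir=south]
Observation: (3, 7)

Action: maze.sense[dir=south]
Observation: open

Action: stack.push[x=south]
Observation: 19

Action: maze.move[dir=south]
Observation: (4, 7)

Action: maze.sense[dir=south]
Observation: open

Action: stack.push[x=south]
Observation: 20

Action: maze.move[dir=south]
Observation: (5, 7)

Action: maze.sense[dir=south]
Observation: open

Action: stack.push[x=south]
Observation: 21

Action: maze.move[dir=south]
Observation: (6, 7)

Action: maze.sense[dir=east]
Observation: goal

Action: maze.move[dir=east]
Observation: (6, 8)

Answer: (6, 8)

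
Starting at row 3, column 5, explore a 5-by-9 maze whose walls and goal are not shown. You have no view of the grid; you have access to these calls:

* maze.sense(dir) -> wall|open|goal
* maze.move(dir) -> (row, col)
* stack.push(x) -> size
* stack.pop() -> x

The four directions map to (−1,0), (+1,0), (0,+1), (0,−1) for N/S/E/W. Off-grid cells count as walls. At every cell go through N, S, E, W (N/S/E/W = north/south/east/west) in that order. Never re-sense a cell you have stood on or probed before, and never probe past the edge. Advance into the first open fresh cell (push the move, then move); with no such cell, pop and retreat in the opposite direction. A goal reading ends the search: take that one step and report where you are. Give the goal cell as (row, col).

I call sense on dir→north, and observe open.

Invoking push on x→north, — result: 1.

Calling move on dir→north, — result: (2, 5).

Then sense on dir→north, yielding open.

Now I run push on x→north, and get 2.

I call move on dir→north, → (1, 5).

Using sense on dir→north, and get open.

Calling push on x→north, → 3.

Next I call move on dir→north, and observe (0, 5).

I try sense on dir→east, : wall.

I invoke sense on dir→west, and get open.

Using push on x→west, which returns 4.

I use move on dir→west, → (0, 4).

I call sense on dir→south, — result: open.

I try push on x→south, and observe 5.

I call move on dir→south, giving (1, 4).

Next I call sense on dir→south, — result: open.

I run push on x→south, yielding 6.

I call move on dir→south, giving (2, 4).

I use sense on dir→south, — result: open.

I try push on x→south, — result: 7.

I use move on dir→south, — result: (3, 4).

Calling sense on dir→south, and get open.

Using push on x→south, → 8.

I call move on dir→south, → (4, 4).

I invoke sense on dir→east, which returns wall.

I call sense on dir→west, → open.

Now I run push on x→west, and observe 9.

Now I run move on dir→west, giving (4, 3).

Next I call sense on dir→north, — result: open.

I call push on x→north, yielding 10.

Invoking move on dir→north, and get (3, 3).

Calling sense on dir→north, — result: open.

Using push on x→north, and observe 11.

I try move on dir→north, which returns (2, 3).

I use sense on dir→north, giving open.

I use push on x→north, which returns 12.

I invoke move on dir→north, yielding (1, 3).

Next I call sense on dir→north, and observe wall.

Then sense on dir→west, and get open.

Invoking push on x→west, → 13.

Calling move on dir→west, — result: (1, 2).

Then sense on dir→north, and get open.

Calling push on x→north, — result: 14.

I call move on dir→north, yielding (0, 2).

I invoke sense on dir→west, → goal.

I call move on dir→west, which returns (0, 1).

Answer: (0, 1)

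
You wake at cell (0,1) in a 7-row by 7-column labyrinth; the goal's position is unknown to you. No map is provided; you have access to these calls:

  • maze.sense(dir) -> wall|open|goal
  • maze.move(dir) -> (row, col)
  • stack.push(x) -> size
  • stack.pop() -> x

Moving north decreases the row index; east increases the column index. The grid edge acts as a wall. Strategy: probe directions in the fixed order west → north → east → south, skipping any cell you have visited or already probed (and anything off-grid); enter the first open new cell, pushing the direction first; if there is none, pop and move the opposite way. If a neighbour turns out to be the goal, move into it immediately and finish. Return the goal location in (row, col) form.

> sense dir=west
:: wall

> sense dir=east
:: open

> push x=east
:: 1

> move dir=east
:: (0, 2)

> sense dir=east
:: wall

> sense dir=south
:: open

> push x=south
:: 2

> move dir=south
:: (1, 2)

> sense dir=west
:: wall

> sense dir=east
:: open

> push x=east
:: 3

> move dir=east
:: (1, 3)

> sense dir=east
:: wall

> sense dir=south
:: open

> push x=south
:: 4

> move dir=south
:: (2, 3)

> sense dir=west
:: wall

> sense dir=east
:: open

> push x=east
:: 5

> move dir=east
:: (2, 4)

> sense dir=east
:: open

> push x=east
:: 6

> move dir=east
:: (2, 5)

> sense dir=north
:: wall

> sense dir=east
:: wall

> sense dir=south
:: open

> push x=south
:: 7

> move dir=south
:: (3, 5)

> sense dir=west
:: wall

> sense dir=east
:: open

> push x=east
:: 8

> move dir=east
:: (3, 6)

> sense dir=south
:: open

> push x=south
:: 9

> move dir=south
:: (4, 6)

> sense dir=west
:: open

> push x=west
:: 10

> move dir=west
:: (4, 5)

> sense dir=west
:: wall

> sense dir=south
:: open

> push x=south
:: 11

> move dir=south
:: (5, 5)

> sense dir=west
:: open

> push x=west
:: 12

> move dir=west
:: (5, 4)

> sense dir=west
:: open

> push x=west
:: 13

> move dir=west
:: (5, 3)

> sense dir=west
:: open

> push x=west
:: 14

> move dir=west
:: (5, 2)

> sense dir=west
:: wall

> sense dir=north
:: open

> push x=north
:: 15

> move dir=north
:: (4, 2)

> sense dir=west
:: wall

> sense dir=north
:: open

> push x=north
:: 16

> move dir=north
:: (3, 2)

> sense dir=west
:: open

> push x=west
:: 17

> move dir=west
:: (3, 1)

> sense dir=west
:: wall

> sense dir=north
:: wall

> pop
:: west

> move dir=east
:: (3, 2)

> sense dir=east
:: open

> push x=east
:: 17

> move dir=east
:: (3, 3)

> sense dir=south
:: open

> push x=south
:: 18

> move dir=south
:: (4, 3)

> pop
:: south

> move dir=north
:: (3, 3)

> pop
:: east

> move dir=west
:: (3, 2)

> pop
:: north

> move dir=south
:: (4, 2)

> pop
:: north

> move dir=south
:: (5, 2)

> sense dir=south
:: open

> push x=south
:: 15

> move dir=south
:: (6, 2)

> sense dir=west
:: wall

> sense dir=east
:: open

> push x=east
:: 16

> move dir=east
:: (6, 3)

> sense dir=east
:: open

> push x=east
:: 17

> move dir=east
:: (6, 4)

> sense dir=east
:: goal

> move dir=east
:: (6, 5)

Answer: (6, 5)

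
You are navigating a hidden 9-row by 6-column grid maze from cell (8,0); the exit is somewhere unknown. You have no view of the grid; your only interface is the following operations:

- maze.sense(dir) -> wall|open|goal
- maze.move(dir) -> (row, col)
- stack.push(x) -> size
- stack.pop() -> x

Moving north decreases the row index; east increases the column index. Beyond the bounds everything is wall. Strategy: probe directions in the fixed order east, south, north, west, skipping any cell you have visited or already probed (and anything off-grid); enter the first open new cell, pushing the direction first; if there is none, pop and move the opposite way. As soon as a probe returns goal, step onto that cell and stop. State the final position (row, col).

! maze.sense(dir=east) == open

! stack.push(x=east) == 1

! maze.move(dir=east) == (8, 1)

! maze.sense(dir=east) == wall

! maze.sense(dir=north) == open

! stack.push(x=north) == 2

! maze.move(dir=north) == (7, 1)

! maze.sense(dir=east) == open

! stack.push(x=east) == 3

! maze.move(dir=east) == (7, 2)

! maze.sense(dir=east) == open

! stack.push(x=east) == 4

! maze.move(dir=east) == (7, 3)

! maze.sense(dir=east) == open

! stack.push(x=east) == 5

! maze.move(dir=east) == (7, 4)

! maze.sense(dir=east) == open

! stack.push(x=east) == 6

! maze.move(dir=east) == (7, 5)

! maze.sense(dir=south) == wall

! maze.sense(dir=north) == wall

! stack.pop() == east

! maze.move(dir=west) == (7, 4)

! maze.sense(dir=south) == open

! stack.push(x=south) == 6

! maze.move(dir=south) == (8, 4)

! maze.sense(dir=west) == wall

! stack.pop() == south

! maze.move(dir=north) == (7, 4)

! maze.sense(dir=north) == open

! stack.push(x=north) == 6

! maze.move(dir=north) == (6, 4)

! maze.sense(dir=north) == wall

! maze.sense(dir=west) == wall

! stack.pop() == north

! maze.move(dir=south) == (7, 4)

! stack.pop() == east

! maze.move(dir=west) == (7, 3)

! stack.pop() == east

! maze.move(dir=west) == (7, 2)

! maze.sense(dir=north) == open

! stack.push(x=north) == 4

! maze.move(dir=north) == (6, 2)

! maze.sense(dir=north) == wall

! maze.sense(dir=west) == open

! stack.push(x=west) == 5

! maze.move(dir=west) == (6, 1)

! maze.sense(dir=north) == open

! stack.push(x=north) == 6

! maze.move(dir=north) == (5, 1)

! maze.sense(dir=north) == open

! stack.push(x=north) == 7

! maze.move(dir=north) == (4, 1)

! maze.sense(dir=east) == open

! stack.push(x=east) == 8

! maze.move(dir=east) == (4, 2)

! maze.sense(dir=east) == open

! stack.push(x=east) == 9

! maze.move(dir=east) == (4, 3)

! maze.sense(dir=east) == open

! stack.push(x=east) == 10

! maze.move(dir=east) == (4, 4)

! maze.sense(dir=east) == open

! stack.push(x=east) == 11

! maze.move(dir=east) == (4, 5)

! maze.sense(dir=south) == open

! stack.push(x=south) == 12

! maze.move(dir=south) == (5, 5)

! stack.pop() == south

! maze.move(dir=north) == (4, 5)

! maze.sense(dir=north) == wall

! stack.pop() == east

! maze.move(dir=west) == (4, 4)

! maze.sense(dir=north) == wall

! stack.pop() == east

! maze.move(dir=west) == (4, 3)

! maze.sense(dir=south) == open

! stack.push(x=south) == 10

! maze.move(dir=south) == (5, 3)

! stack.pop() == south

! maze.move(dir=north) == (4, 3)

! maze.sense(dir=north) == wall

! stack.pop() == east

! maze.move(dir=west) == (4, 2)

! maze.sense(dir=north) == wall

! stack.pop() == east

! maze.move(dir=west) == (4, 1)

! maze.sense(dir=north) == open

! stack.push(x=north) == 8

! maze.move(dir=north) == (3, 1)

! maze.sense(dir=north) == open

! stack.push(x=north) == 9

! maze.move(dir=north) == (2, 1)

! maze.sense(dir=east) == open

! stack.push(x=east) == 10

! maze.move(dir=east) == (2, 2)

! maze.sense(dir=east) == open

! stack.push(x=east) == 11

! maze.move(dir=east) == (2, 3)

! maze.sense(dir=east) == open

! stack.push(x=east) == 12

! maze.move(dir=east) == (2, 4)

! maze.sense(dir=east) == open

! stack.push(x=east) == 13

! maze.move(dir=east) == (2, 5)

! maze.sense(dir=north) == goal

! maze.move(dir=north) == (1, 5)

Answer: (1, 5)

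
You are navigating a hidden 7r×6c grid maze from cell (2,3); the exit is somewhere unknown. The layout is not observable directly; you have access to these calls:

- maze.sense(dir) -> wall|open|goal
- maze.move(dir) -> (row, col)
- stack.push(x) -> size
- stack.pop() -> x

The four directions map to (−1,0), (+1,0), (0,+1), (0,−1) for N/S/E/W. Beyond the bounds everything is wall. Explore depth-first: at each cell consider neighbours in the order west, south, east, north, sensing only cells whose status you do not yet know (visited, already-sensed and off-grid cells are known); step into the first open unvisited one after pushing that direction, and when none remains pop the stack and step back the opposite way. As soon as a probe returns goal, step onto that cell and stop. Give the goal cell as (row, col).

→ sense(dir=west)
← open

→ push(x=west)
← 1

→ move(dir=west)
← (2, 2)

→ sense(dir=west)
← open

→ push(x=west)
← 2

→ move(dir=west)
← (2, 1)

→ sense(dir=west)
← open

→ push(x=west)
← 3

→ move(dir=west)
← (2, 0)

→ sense(dir=south)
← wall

→ sense(dir=north)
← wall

→ pop()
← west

→ move(dir=east)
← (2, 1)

→ sense(dir=south)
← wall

→ sense(dir=north)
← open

→ push(x=north)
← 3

→ move(dir=north)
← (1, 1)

→ sense(dir=east)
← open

→ push(x=east)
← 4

→ move(dir=east)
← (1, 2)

→ sense(dir=east)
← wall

→ sense(dir=north)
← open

→ push(x=north)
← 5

→ move(dir=north)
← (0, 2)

→ sense(dir=west)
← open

→ push(x=west)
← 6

→ move(dir=west)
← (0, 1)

→ sense(dir=west)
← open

→ push(x=west)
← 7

→ move(dir=west)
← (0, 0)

→ pop()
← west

→ move(dir=east)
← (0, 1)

→ pop()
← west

→ move(dir=east)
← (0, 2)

→ sense(dir=east)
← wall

→ pop()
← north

→ move(dir=south)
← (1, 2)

→ pop()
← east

→ move(dir=west)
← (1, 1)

→ pop()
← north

→ move(dir=south)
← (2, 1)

→ pop()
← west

→ move(dir=east)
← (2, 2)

→ sense(dir=south)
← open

→ push(x=south)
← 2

→ move(dir=south)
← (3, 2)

→ sense(dir=south)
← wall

→ sense(dir=east)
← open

→ push(x=east)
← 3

→ move(dir=east)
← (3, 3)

→ sense(dir=south)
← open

→ push(x=south)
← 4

→ move(dir=south)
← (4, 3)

→ sense(dir=south)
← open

→ push(x=south)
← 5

→ move(dir=south)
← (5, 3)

→ sense(dir=west)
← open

→ push(x=west)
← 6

→ move(dir=west)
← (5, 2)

→ sense(dir=west)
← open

→ push(x=west)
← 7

→ move(dir=west)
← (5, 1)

→ sense(dir=west)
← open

→ push(x=west)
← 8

→ move(dir=west)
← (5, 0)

→ sense(dir=south)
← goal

→ move(dir=south)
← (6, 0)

Answer: (6, 0)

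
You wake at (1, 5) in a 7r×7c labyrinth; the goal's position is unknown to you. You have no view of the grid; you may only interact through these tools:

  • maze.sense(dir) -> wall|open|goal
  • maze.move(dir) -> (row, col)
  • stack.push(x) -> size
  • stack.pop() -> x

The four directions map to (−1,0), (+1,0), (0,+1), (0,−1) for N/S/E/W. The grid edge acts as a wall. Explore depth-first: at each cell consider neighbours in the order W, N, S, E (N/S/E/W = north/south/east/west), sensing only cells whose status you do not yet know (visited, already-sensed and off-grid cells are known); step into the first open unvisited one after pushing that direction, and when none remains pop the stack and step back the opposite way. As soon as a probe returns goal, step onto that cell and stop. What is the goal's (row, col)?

Step: maze.sense[dir: west]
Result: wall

Step: maze.sense[dir: north]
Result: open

Step: stack.push[x: north]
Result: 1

Step: maze.move[dir: north]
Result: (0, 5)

Step: maze.sense[dir: west]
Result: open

Step: stack.push[x: west]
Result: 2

Step: maze.move[dir: west]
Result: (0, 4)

Step: maze.sense[dir: west]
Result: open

Step: stack.push[x: west]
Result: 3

Step: maze.move[dir: west]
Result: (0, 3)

Step: maze.sense[dir: west]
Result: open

Step: stack.push[x: west]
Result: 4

Step: maze.move[dir: west]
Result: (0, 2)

Step: maze.sense[dir: west]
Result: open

Step: stack.push[x: west]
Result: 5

Step: maze.move[dir: west]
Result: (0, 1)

Step: maze.sense[dir: west]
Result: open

Step: stack.push[x: west]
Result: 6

Step: maze.move[dir: west]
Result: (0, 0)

Step: maze.sense[dir: south]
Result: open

Step: stack.push[x: south]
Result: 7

Step: maze.move[dir: south]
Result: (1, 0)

Step: maze.sense[dir: south]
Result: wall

Step: maze.sense[dir: east]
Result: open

Step: stack.push[x: east]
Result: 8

Step: maze.move[dir: east]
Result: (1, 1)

Step: maze.sense[dir: south]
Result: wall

Step: maze.sense[dir: east]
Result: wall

Step: stack.pop[]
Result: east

Step: maze.move[dir: west]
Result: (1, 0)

Step: stack.pop[]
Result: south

Step: maze.move[dir: north]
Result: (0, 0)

Step: stack.pop[]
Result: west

Step: maze.move[dir: east]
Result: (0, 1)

Step: stack.pop[]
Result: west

Step: maze.move[dir: east]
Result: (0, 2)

Step: stack.pop[]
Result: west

Step: maze.move[dir: east]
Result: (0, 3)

Step: maze.sense[dir: south]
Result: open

Step: stack.push[x: south]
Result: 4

Step: maze.move[dir: south]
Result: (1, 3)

Step: maze.sense[dir: south]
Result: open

Step: stack.push[x: south]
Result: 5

Step: maze.move[dir: south]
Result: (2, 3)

Step: maze.sense[dir: west]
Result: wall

Step: maze.sense[dir: south]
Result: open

Step: stack.push[x: south]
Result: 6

Step: maze.move[dir: south]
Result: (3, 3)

Step: maze.sense[dir: west]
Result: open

Step: stack.push[x: west]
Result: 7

Step: maze.move[dir: west]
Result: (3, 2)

Step: maze.sense[dir: west]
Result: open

Step: stack.push[x: west]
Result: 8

Step: maze.move[dir: west]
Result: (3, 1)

Step: maze.sense[dir: west]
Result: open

Step: stack.push[x: west]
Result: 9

Step: maze.move[dir: west]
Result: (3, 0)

Step: maze.sense[dir: south]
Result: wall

Step: stack.pop[]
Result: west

Step: maze.move[dir: east]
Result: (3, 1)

Step: maze.sense[dir: south]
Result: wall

Step: stack.pop[]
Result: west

Step: maze.move[dir: east]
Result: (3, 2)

Step: maze.sense[dir: south]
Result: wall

Step: stack.pop[]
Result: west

Step: maze.move[dir: east]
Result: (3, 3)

Step: maze.sense[dir: south]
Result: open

Step: stack.push[x: south]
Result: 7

Step: maze.move[dir: south]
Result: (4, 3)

Step: maze.sense[dir: south]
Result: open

Step: stack.push[x: south]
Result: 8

Step: maze.move[dir: south]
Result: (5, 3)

Step: maze.sense[dir: west]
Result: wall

Step: maze.sense[dir: south]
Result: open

Step: stack.push[x: south]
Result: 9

Step: maze.move[dir: south]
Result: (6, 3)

Step: maze.sense[dir: west]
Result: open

Step: stack.push[x: west]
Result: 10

Step: maze.move[dir: west]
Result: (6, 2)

Step: maze.sense[dir: west]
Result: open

Step: stack.push[x: west]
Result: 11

Step: maze.move[dir: west]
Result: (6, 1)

Step: maze.sense[dir: west]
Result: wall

Step: maze.sense[dir: north]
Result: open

Step: stack.push[x: north]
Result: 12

Step: maze.move[dir: north]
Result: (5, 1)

Step: maze.sense[dir: west]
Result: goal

Step: maze.move[dir: west]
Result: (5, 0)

Answer: (5, 0)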